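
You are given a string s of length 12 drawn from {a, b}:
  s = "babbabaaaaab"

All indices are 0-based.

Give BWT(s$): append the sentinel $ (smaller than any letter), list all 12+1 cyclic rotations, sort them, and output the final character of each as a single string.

rank  rotation       last
    0  $babbabaaaaab  b
    1  aaaaab$babbab  b
    2  aaaab$babbaba  a
    3  aaab$babbabaa  a
    4  aab$babbabaaa  a
    5  ab$babbabaaaa  a
    6  abaaaaab$babb  b
    7  abbabaaaaab$b  b
    8  b$babbabaaaaa  a
    9  baaaaab$babba  a
   10  babaaaaab$bab  b
   11  babbabaaaaab$  $
   12  bbabaaaaab$ba  a

bbaaaabbaab$a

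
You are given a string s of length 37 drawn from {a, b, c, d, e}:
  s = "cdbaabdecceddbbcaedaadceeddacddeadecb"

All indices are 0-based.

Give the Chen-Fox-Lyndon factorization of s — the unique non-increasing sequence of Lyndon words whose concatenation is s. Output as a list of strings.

emit factor 1: 'cd' (i=0, period=2)
emit factor 2: 'b' (i=2, period=1)
emit factor 3: 'aabdecceddbbcaedaadceeddacddeadecb' (i=3, period=34)

["cd", "b", "aabdecceddbbcaedaadceeddacddeadecb"]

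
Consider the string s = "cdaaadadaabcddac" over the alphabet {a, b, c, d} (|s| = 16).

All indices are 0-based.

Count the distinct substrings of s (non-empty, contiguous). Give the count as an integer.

sorted suffixes:
  #0 SA[0]=2  'aaadadaabcddac'
  #1 SA[1]=8  'aabcddac'
  #2 SA[2]=3  'aadadaabcddac'
  #3 SA[3]=9  'abcddac'
  #4 SA[4]=14  'ac'
  #5 SA[5]=6  'adaabcddac'
  #6 SA[6]=4  'adadaabcddac'
  #7 SA[7]=10  'bcddac'
  #8 SA[8]=15  'c'
  #9 SA[9]=0  'cdaaadadaabcddac'
  #10 SA[10]=11  'cddac'
  #11 SA[11]=1  'daaadadaabcddac'
  #12 SA[12]=7  'daabcddac'
  #13 SA[13]=13  'dac'
  #14 SA[14]=5  'dadaabcddac'
  #15 SA[15]=12  'ddac'

SA = [2, 8, 3, 9, 14, 6, 4, 10, 15, 0, 11, 1, 7, 13, 5, 12]
rank  pair      lcp
   1  s[2:],s[8:]  2  'aa'
   2  s[8:],s[3:]  2  'aa'
   3  s[3:],s[9:]  1  'a'
   4  s[9:],s[14:]  1  'a'
   5  s[14:],s[6:]  1  'a'
   6  s[6:],s[4:]  3  'ada'
   7  s[4:],s[10:]  0  ''
   8  s[10:],s[15:]  0  ''
   9  s[15:],s[0:]  1  'c'
  10  s[0:],s[11:]  2  'cd'
  11  s[11:],s[1:]  0  ''
  12  s[1:],s[7:]  3  'daa'
  13  s[7:],s[13:]  2  'da'
  14  s[13:],s[5:]  2  'da'
  15  s[5:],s[12:]  1  'd'

n(n+1)/2 = 16·17/2 = 136
Σ LCP = 0 + 2 + 2 + 1 + 1 + 1 + 3 + 0 + 0 + 1 + 2 + 0 + 3 + 2 + 2 + 1 = 21
distinct = 136 − 21 = 115

115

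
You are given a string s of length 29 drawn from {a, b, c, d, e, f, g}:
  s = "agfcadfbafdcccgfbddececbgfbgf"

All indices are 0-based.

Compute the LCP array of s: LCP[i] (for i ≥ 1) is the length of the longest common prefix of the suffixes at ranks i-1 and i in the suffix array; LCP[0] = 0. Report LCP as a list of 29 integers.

[0, 1, 1, 0, 1, 1, 3, 0, 1, 1, 2, 1, 1, 0, 1, 1, 1, 0, 2, 0, 1, 2, 2, 1, 1, 0, 2, 3, 2]

rank | idx | suffix
   0 |   4 | adfbafdcccgfbddececbgfbgf
   1 |   8 | afdcccgfbddececbgfbgf
   2 |   0 | agfcadfbafdcccgfbddececbgfbgf
   3 |   7 | bafdcccgfbddececbgfbgf
   4 |  16 | bddececbgfbgf
   5 |  26 | bgf
   6 |  23 | bgfbgf
   7 |   3 | cadfbafdcccgfbddececbgfbgf
   8 |  22 | cbgfbgf
   9 |  11 | cccgfbddececbgfbgf
  10 |  12 | ccgfbddececbgfbgf
  11 |  20 | cecbgfbgf
  12 |  13 | cgfbddececbgfbgf
  13 |  10 | dcccgfbddececbgfbgf
  14 |  17 | ddececbgfbgf
  15 |  18 | dececbgfbgf
  16 |   5 | dfbafdcccgfbddececbgfbgf
  17 |  21 | ecbgfbgf
  18 |  19 | ececbgfbgf
  19 |  28 | f
  20 |   6 | fbafdcccgfbddececbgfbgf
  21 |  15 | fbddececbgfbgf
  22 |  25 | fbgf
  23 |   2 | fcadfbafdcccgfbddececbgfbgf
  24 |   9 | fdcccgfbddececbgfbgf
  25 |  27 | gf
  26 |  14 | gfbddececbgfbgf
  27 |  24 | gfbgf
  28 |   1 | gfcadfbafdcccgfbddececbgfbgf

SA = [4, 8, 0, 7, 16, 26, 23, 3, 22, 11, 12, 20, 13, 10, 17, 18, 5, 21, 19, 28, 6, 15, 25, 2, 9, 27, 14, 24, 1]
rank  pair      lcp
   1  s[4:],s[8:]  1  'a'
   2  s[8:],s[0:]  1  'a'
   3  s[0:],s[7:]  0  ''
   4  s[7:],s[16:]  1  'b'
   5  s[16:],s[26:]  1  'b'
   6  s[26:],s[23:]  3  'bgf'
   7  s[23:],s[3:]  0  ''
   8  s[3:],s[22:]  1  'c'
   9  s[22:],s[11:]  1  'c'
  10  s[11:],s[12:]  2  'cc'
  11  s[12:],s[20:]  1  'c'
  12  s[20:],s[13:]  1  'c'
  13  s[13:],s[10:]  0  ''
  14  s[10:],s[17:]  1  'd'
  15  s[17:],s[18:]  1  'd'
  16  s[18:],s[5:]  1  'd'
  17  s[5:],s[21:]  0  ''
  18  s[21:],s[19:]  2  'ec'
  19  s[19:],s[28:]  0  ''
  20  s[28:],s[6:]  1  'f'
  21  s[6:],s[15:]  2  'fb'
  22  s[15:],s[25:]  2  'fb'
  23  s[25:],s[2:]  1  'f'
  24  s[2:],s[9:]  1  'f'
  25  s[9:],s[27:]  0  ''
  26  s[27:],s[14:]  2  'gf'
  27  s[14:],s[24:]  3  'gfb'
  28  s[24:],s[1:]  2  'gf'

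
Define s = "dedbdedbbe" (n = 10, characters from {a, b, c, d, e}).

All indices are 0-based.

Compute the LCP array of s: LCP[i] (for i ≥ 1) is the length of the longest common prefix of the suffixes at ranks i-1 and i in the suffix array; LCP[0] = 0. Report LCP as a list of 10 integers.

sorted suffixes:
  #0 SA[0]=7  'bbe'
  #1 SA[1]=3  'bdedbbe'
  #2 SA[2]=8  'be'
  #3 SA[3]=6  'dbbe'
  #4 SA[4]=2  'dbdedbbe'
  #5 SA[5]=4  'dedbbe'
  #6 SA[6]=0  'dedbdedbbe'
  #7 SA[7]=9  'e'
  #8 SA[8]=5  'edbbe'
  #9 SA[9]=1  'edbdedbbe'

SA = [7, 3, 8, 6, 2, 4, 0, 9, 5, 1]
rank  pair      lcp
   1  s[7:],s[3:]  1  'b'
   2  s[3:],s[8:]  1  'b'
   3  s[8:],s[6:]  0  ''
   4  s[6:],s[2:]  2  'db'
   5  s[2:],s[4:]  1  'd'
   6  s[4:],s[0:]  4  'dedb'
   7  s[0:],s[9:]  0  ''
   8  s[9:],s[5:]  1  'e'
   9  s[5:],s[1:]  3  'edb'

[0, 1, 1, 0, 2, 1, 4, 0, 1, 3]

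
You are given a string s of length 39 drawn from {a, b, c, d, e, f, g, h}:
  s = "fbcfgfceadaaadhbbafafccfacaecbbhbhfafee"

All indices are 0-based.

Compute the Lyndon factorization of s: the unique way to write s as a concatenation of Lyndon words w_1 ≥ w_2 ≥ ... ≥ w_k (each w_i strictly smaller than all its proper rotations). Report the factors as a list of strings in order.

emit factor 1: 'f' (i=0, period=1)
emit factor 2: 'bcfgfce' (i=1, period=7)
emit factor 3: 'ad' (i=8, period=2)
emit factor 4: 'aaadhbbafafccfacaecbbhbhfafee' (i=10, period=29)

["f", "bcfgfce", "ad", "aaadhbbafafccfacaecbbhbhfafee"]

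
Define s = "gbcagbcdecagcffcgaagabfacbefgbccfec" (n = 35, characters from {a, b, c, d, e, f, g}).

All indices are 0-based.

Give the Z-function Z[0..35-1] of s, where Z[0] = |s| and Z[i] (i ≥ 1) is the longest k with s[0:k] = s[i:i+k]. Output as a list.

[35, 0, 0, 0, 3, 0, 0, 0, 0, 0, 0, 1, 0, 0, 0, 0, 1, 0, 0, 1, 0, 0, 0, 0, 0, 0, 0, 0, 3, 0, 0, 0, 0, 0, 0]

Z[0]=35
i=1: fresh scan; Z[1]=0
i=2: fresh scan; Z[2]=0
i=3: fresh scan; Z[3]=0
i=4: fresh scan; Z[4]=3 scan→box=[4,7)
i=5: min(r-i=2, Z[1]=0)=0; Z[5]=0
i=6: min(r-i=1, Z[2]=0)=0; Z[6]=0
i=7: fresh scan; Z[7]=0
i=8: fresh scan; Z[8]=0
i=9: fresh scan; Z[9]=0
i=10: fresh scan; Z[10]=0
i=11: fresh scan; Z[11]=1 scan→box=[11,12)
i=12: fresh scan; Z[12]=0
i=13: fresh scan; Z[13]=0
i=14: fresh scan; Z[14]=0
i=15: fresh scan; Z[15]=0
i=16: fresh scan; Z[16]=1 scan→box=[16,17)
i=17: fresh scan; Z[17]=0
i=18: fresh scan; Z[18]=0
i=19: fresh scan; Z[19]=1 scan→box=[19,20)
i=20: fresh scan; Z[20]=0
i=21: fresh scan; Z[21]=0
i=22: fresh scan; Z[22]=0
i=23: fresh scan; Z[23]=0
i=24: fresh scan; Z[24]=0
i=25: fresh scan; Z[25]=0
i=26: fresh scan; Z[26]=0
i=27: fresh scan; Z[27]=0
i=28: fresh scan; Z[28]=3 scan→box=[28,31)
i=29: min(r-i=2, Z[1]=0)=0; Z[29]=0
i=30: min(r-i=1, Z[2]=0)=0; Z[30]=0
i=31: fresh scan; Z[31]=0
i=32: fresh scan; Z[32]=0
i=33: fresh scan; Z[33]=0
i=34: fresh scan; Z[34]=0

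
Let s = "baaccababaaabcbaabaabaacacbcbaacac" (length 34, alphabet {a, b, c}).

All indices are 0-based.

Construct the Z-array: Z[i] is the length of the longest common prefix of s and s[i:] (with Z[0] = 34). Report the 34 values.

[34, 0, 0, 0, 0, 0, 2, 0, 3, 0, 0, 0, 1, 0, 3, 0, 0, 3, 0, 0, 4, 0, 0, 0, 0, 0, 1, 0, 4, 0, 0, 0, 0, 0]

Z[0]=34
i=1: fresh scan; Z[1]=0
i=2: fresh scan; Z[2]=0
i=3: fresh scan; Z[3]=0
i=4: fresh scan; Z[4]=0
i=5: fresh scan; Z[5]=0
i=6: fresh scan; Z[6]=2 extend→box=[6,8)
i=7: min(r-i=1, Z[1]=0)=0; Z[7]=0
i=8: fresh scan; Z[8]=3 extend→box=[8,11)
i=9: min(r-i=2, Z[1]=0)=0; Z[9]=0
i=10: min(r-i=1, Z[2]=0)=0; Z[10]=0
i=11: fresh scan; Z[11]=0
i=12: fresh scan; Z[12]=1 extend→box=[12,13)
i=13: fresh scan; Z[13]=0
i=14: fresh scan; Z[14]=3 extend→box=[14,17)
i=15: min(r-i=2, Z[1]=0)=0; Z[15]=0
i=16: min(r-i=1, Z[2]=0)=0; Z[16]=0
i=17: fresh scan; Z[17]=3 extend→box=[17,20)
i=18: min(r-i=2, Z[1]=0)=0; Z[18]=0
i=19: min(r-i=1, Z[2]=0)=0; Z[19]=0
i=20: fresh scan; Z[20]=4 extend→box=[20,24)
i=21: min(r-i=3, Z[1]=0)=0; Z[21]=0
i=22: min(r-i=2, Z[2]=0)=0; Z[22]=0
i=23: min(r-i=1, Z[3]=0)=0; Z[23]=0
i=24: fresh scan; Z[24]=0
i=25: fresh scan; Z[25]=0
i=26: fresh scan; Z[26]=1 extend→box=[26,27)
i=27: fresh scan; Z[27]=0
i=28: fresh scan; Z[28]=4 extend→box=[28,32)
i=29: min(r-i=3, Z[1]=0)=0; Z[29]=0
i=30: min(r-i=2, Z[2]=0)=0; Z[30]=0
i=31: min(r-i=1, Z[3]=0)=0; Z[31]=0
i=32: fresh scan; Z[32]=0
i=33: fresh scan; Z[33]=0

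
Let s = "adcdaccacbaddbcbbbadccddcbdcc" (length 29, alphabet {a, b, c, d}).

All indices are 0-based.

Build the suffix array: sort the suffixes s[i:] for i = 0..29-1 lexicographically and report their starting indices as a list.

sorted suffixes:
  #0 SA[0]=7  'acbaddbcbbbadccddcbdcc'
  #1 SA[1]=4  'accacbaddbcbbbadccddcbdcc'
  #2 SA[2]=18  'adccddcbdcc'
  #3 SA[3]=0  'adcdaccacbaddbcbbbadccddcbdcc'
  #4 SA[4]=10  'addbcbbbadccddcbdcc'
  #5 SA[5]=17  'badccddcbdcc'
  #6 SA[6]=9  'baddbcbbbadccddcbdcc'
  #7 SA[7]=16  'bbadccddcbdcc'
  #8 SA[8]=15  'bbbadccddcbdcc'
  #9 SA[9]=13  'bcbbbadccddcbdcc'
  #10 SA[10]=25  'bdcc'
  #11 SA[11]=28  'c'
  #12 SA[12]=6  'cacbaddbcbbbadccddcbdcc'
  #13 SA[13]=8  'cbaddbcbbbadccddcbdcc'
  #14 SA[14]=14  'cbbbadccddcbdcc'
  #15 SA[15]=24  'cbdcc'
  #16 SA[16]=27  'cc'
  #17 SA[17]=5  'ccacbaddbcbbbadccddcbdcc'
  #18 SA[18]=20  'ccddcbdcc'
  #19 SA[19]=2  'cdaccacbaddbcbbbadccddcbdcc'
  #20 SA[20]=21  'cddcbdcc'
  #21 SA[21]=3  'daccacbaddbcbbbadccddcbdcc'
  #22 SA[22]=12  'dbcbbbadccddcbdcc'
  #23 SA[23]=23  'dcbdcc'
  #24 SA[24]=26  'dcc'
  #25 SA[25]=19  'dccddcbdcc'
  #26 SA[26]=1  'dcdaccacbaddbcbbbadccddcbdcc'
  #27 SA[27]=11  'ddbcbbbadccddcbdcc'
  #28 SA[28]=22  'ddcbdcc'

[7, 4, 18, 0, 10, 17, 9, 16, 15, 13, 25, 28, 6, 8, 14, 24, 27, 5, 20, 2, 21, 3, 12, 23, 26, 19, 1, 11, 22]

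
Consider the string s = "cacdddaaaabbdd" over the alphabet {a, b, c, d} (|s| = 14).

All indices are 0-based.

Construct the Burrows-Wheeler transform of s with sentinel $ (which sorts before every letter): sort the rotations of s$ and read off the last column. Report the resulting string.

ddaaacab$addbdc

rank  rotation         last
    0  $cacdddaaaabbdd  d
    1  aaaabbdd$cacddd  d
    2  aaabbdd$cacddda  a
    3  aabbdd$cacdddaa  a
    4  abbdd$cacdddaaa  a
    5  acdddaaaabbdd$c  c
    6  bbdd$cacdddaaaa  a
    7  bdd$cacdddaaaab  b
    8  cacdddaaaabbdd$  $
    9  cdddaaaabbdd$ca  a
   10  d$cacdddaaaabbd  d
   11  daaaabbdd$cacdd  d
   12  dd$cacdddaaaabb  b
   13  ddaaaabbdd$cacd  d
   14  dddaaaabbdd$cac  c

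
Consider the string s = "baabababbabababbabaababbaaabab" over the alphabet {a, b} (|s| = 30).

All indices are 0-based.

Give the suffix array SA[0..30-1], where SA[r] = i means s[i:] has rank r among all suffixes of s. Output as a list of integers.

rank | idx | suffix
   0 |  24 | aaabab
   1 |  25 | aabab
   2 |   1 | aabababbabababbabaababbaaabab
   3 |  18 | aababbaaabab
   4 |  28 | ab
   5 |  16 | abaababbaaabab
   6 |  26 | abab
   7 |   9 | abababbabaababbaaabab
   8 |   2 | abababbabababbabaababbaaabab
   9 |  19 | ababbaaabab
  10 |  11 | ababbabaababbaaabab
  11 |   4 | ababbabababbabaababbaaabab
  12 |  21 | abbaaabab
  13 |  13 | abbabaababbaaabab
  14 |   6 | abbabababbabaababbaaabab
  15 |  29 | b
  16 |  23 | baaabab
  17 |   0 | baabababbabababbabaababbaaabab
  18 |  17 | baababbaaabab
  19 |  27 | bab
  20 |  15 | babaababbaaabab
  21 |   8 | babababbabaababbaaabab
  22 |  10 | bababbabaababbaaabab
  23 |   3 | bababbabababbabaababbaaabab
  24 |  20 | babbaaabab
  25 |  12 | babbabaababbaaabab
  26 |   5 | babbabababbabaababbaaabab
  27 |  22 | bbaaabab
  28 |  14 | bbabaababbaaabab
  29 |   7 | bbabababbabaababbaaabab

[24, 25, 1, 18, 28, 16, 26, 9, 2, 19, 11, 4, 21, 13, 6, 29, 23, 0, 17, 27, 15, 8, 10, 3, 20, 12, 5, 22, 14, 7]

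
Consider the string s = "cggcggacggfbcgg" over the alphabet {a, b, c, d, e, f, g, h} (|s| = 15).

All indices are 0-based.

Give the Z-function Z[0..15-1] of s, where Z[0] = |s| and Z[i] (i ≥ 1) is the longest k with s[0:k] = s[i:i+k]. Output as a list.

Z[0]=15
i=1: fresh scan; Z[1]=0
i=2: fresh scan; Z[2]=0
i=3: fresh scan; Z[3]=3 extend→box=[3,6)
i=4: min(r-i=2, Z[1]=0)=0; Z[4]=0
i=5: min(r-i=1, Z[2]=0)=0; Z[5]=0
i=6: fresh scan; Z[6]=0
i=7: fresh scan; Z[7]=3 extend→box=[7,10)
i=8: min(r-i=2, Z[1]=0)=0; Z[8]=0
i=9: min(r-i=1, Z[2]=0)=0; Z[9]=0
i=10: fresh scan; Z[10]=0
i=11: fresh scan; Z[11]=0
i=12: fresh scan; Z[12]=3 extend→box=[12,15)
i=13: min(r-i=2, Z[1]=0)=0; Z[13]=0
i=14: min(r-i=1, Z[2]=0)=0; Z[14]=0

[15, 0, 0, 3, 0, 0, 0, 3, 0, 0, 0, 0, 3, 0, 0]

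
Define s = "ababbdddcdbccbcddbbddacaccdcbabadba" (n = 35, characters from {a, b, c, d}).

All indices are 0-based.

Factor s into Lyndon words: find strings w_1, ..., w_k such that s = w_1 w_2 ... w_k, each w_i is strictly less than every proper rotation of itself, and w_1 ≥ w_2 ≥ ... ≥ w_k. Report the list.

emit factor 1: 'ababbdddcdbccbcddbbddacaccdcbabadb' (i=0, period=34)
emit factor 2: 'a' (i=34, period=1)

["ababbdddcdbccbcddbbddacaccdcbabadb", "a"]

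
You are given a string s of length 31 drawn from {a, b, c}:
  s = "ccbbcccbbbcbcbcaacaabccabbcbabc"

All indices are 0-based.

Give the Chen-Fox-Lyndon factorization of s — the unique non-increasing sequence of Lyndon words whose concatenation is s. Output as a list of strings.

["c", "c", "bbccc", "bbbcbcbc", "aac", "aabccabbcbabc"]

emit factor 1: 'c' (i=0, period=1)
emit factor 2: 'c' (i=1, period=1)
emit factor 3: 'bbccc' (i=2, period=5)
emit factor 4: 'bbbcbcbc' (i=7, period=8)
emit factor 5: 'aac' (i=15, period=3)
emit factor 6: 'aabccabbcbabc' (i=18, period=13)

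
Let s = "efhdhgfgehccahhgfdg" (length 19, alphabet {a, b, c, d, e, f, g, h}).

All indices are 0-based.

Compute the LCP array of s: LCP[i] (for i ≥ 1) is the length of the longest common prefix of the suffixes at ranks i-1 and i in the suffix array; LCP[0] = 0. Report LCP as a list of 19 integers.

rank | idx | suffix
   0 |  12 | ahhgfdg
   1 |  11 | cahhgfdg
   2 |  10 | ccahhgfdg
   3 |  17 | dg
   4 |   3 | dhgfgehccahhgfdg
   5 |   0 | efhdhgfgehccahhgfdg
   6 |   8 | ehccahhgfdg
   7 |  16 | fdg
   8 |   6 | fgehccahhgfdg
   9 |   1 | fhdhgfgehccahhgfdg
  10 |  18 | g
  11 |   7 | gehccahhgfdg
  12 |  15 | gfdg
  13 |   5 | gfgehccahhgfdg
  14 |   9 | hccahhgfdg
  15 |   2 | hdhgfgehccahhgfdg
  16 |  14 | hgfdg
  17 |   4 | hgfgehccahhgfdg
  18 |  13 | hhgfdg

SA = [12, 11, 10, 17, 3, 0, 8, 16, 6, 1, 18, 7, 15, 5, 9, 2, 14, 4, 13]
i: (SA[i-1],SA[i]) lcp shared
  1: (12,11) 0 ''
  2: (11,10) 1 'c'
  3: (10,17) 0 ''
  4: (17,3) 1 'd'
  5: (3,0) 0 ''
  6: (0,8) 1 'e'
  7: (8,16) 0 ''
  8: (16,6) 1 'f'
  9: (6,1) 1 'f'
  10: (1,18) 0 ''
  11: (18,7) 1 'g'
  12: (7,15) 1 'g'
  13: (15,5) 2 'gf'
  14: (5,9) 0 ''
  15: (9,2) 1 'h'
  16: (2,14) 1 'h'
  17: (14,4) 3 'hgf'
  18: (4,13) 1 'h'

[0, 0, 1, 0, 1, 0, 1, 0, 1, 1, 0, 1, 1, 2, 0, 1, 1, 3, 1]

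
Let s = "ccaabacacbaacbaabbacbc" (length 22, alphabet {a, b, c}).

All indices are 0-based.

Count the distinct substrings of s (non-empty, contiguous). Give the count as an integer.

213

rank→(start, suffix):
  0 → (2, 'aabacacbaacbaabbacbc')
  1 → (14, 'aabbacbc')
  2 → (10, 'aacbaabbacbc')
  3 → (3, 'abacacbaacbaabbacbc')
  4 → (15, 'abbacbc')
  5 → (5, 'acacbaacbaabbacbc')
  6 → (11, 'acbaabbacbc')
  7 → (7, 'acbaacbaabbacbc')
  8 → (18, 'acbc')
  9 → (13, 'baabbacbc')
  10 → (9, 'baacbaabbacbc')
  11 → (4, 'bacacbaacbaabbacbc')
  12 → (17, 'bacbc')
  13 → (16, 'bbacbc')
  14 → (20, 'bc')
  15 → (21, 'c')
  16 → (1, 'caabacacbaacbaabbacbc')
  17 → (6, 'cacbaacbaabbacbc')
  18 → (12, 'cbaabbacbc')
  19 → (8, 'cbaacbaabbacbc')
  20 → (19, 'cbc')
  21 → (0, 'ccaabacacbaacbaabbacbc')

SA = [2, 14, 10, 3, 15, 5, 11, 7, 18, 13, 9, 4, 17, 16, 20, 21, 1, 6, 12, 8, 19, 0]
[i] adj suffixes → lcp
  [1] 2/14 → 3 ('aab')
  [2] 14/10 → 2 ('aa')
  [3] 10/3 → 1 ('a')
  [4] 3/15 → 2 ('ab')
  [5] 15/5 → 1 ('a')
  [6] 5/11 → 2 ('ac')
  [7] 11/7 → 5 ('acbaa')
  [8] 7/18 → 3 ('acb')
  [9] 18/13 → 0 ('')
  [10] 13/9 → 3 ('baa')
  [11] 9/4 → 2 ('ba')
  [12] 4/17 → 3 ('bac')
  [13] 17/16 → 1 ('b')
  [14] 16/20 → 1 ('b')
  [15] 20/21 → 0 ('')
  [16] 21/1 → 1 ('c')
  [17] 1/6 → 2 ('ca')
  [18] 6/12 → 1 ('c')
  [19] 12/8 → 4 ('cbaa')
  [20] 8/19 → 2 ('cb')
  [21] 19/0 → 1 ('c')

n(n+1)/2 = 22·23/2 = 253
Σ LCP = 0 + 3 + 2 + 1 + 2 + 1 + 2 + 5 + 3 + 0 + 3 + 2 + 3 + 1 + 1 + 0 + 1 + 2 + 1 + 4 + 2 + 1 = 40
distinct = 253 − 40 = 213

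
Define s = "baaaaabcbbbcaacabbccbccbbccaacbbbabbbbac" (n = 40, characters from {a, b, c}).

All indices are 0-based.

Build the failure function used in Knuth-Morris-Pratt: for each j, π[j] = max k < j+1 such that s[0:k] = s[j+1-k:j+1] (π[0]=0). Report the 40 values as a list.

[0, 0, 0, 0, 0, 0, 1, 0, 1, 1, 1, 0, 0, 0, 0, 0, 1, 1, 0, 0, 1, 0, 0, 1, 1, 0, 0, 0, 0, 0, 1, 1, 1, 2, 1, 1, 1, 1, 2, 0]

π[0] = 0
j=1 s[j]='a': π[1]=0 (border '')
j=2 s[j]='a': π[2]=0 (border '')
j=3 s[j]='a': π[3]=0 (border '')
j=4 s[j]='a': π[4]=0 (border '')
j=5 s[j]='a': π[5]=0 (border '')
j=6 s[j]='b': π[6]=1 (border 'b')
j=7 s[j]='c': k: 1→0; π[7]=0 (border '')
j=8 s[j]='b': π[8]=1 (border 'b')
j=9 s[j]='b': k: 1→0; π[9]=1 (border 'b')
j=10 s[j]='b': k: 1→0; π[10]=1 (border 'b')
j=11 s[j]='c': k: 1→0; π[11]=0 (border '')
j=12 s[j]='a': π[12]=0 (border '')
j=13 s[j]='a': π[13]=0 (border '')
j=14 s[j]='c': π[14]=0 (border '')
j=15 s[j]='a': π[15]=0 (border '')
j=16 s[j]='b': π[16]=1 (border 'b')
j=17 s[j]='b': k: 1→0; π[17]=1 (border 'b')
j=18 s[j]='c': k: 1→0; π[18]=0 (border '')
j=19 s[j]='c': π[19]=0 (border '')
j=20 s[j]='b': π[20]=1 (border 'b')
j=21 s[j]='c': k: 1→0; π[21]=0 (border '')
j=22 s[j]='c': π[22]=0 (border '')
j=23 s[j]='b': π[23]=1 (border 'b')
j=24 s[j]='b': k: 1→0; π[24]=1 (border 'b')
j=25 s[j]='c': k: 1→0; π[25]=0 (border '')
j=26 s[j]='c': π[26]=0 (border '')
j=27 s[j]='a': π[27]=0 (border '')
j=28 s[j]='a': π[28]=0 (border '')
j=29 s[j]='c': π[29]=0 (border '')
j=30 s[j]='b': π[30]=1 (border 'b')
j=31 s[j]='b': k: 1→0; π[31]=1 (border 'b')
j=32 s[j]='b': k: 1→0; π[32]=1 (border 'b')
j=33 s[j]='a': π[33]=2 (border 'ba')
j=34 s[j]='b': k: 2→0; π[34]=1 (border 'b')
j=35 s[j]='b': k: 1→0; π[35]=1 (border 'b')
j=36 s[j]='b': k: 1→0; π[36]=1 (border 'b')
j=37 s[j]='b': k: 1→0; π[37]=1 (border 'b')
j=38 s[j]='a': π[38]=2 (border 'ba')
j=39 s[j]='c': k: 2→0; π[39]=0 (border '')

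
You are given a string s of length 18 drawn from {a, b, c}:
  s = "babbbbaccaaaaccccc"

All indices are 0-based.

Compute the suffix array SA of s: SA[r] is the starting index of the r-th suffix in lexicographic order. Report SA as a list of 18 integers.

[9, 10, 11, 1, 6, 12, 0, 5, 4, 3, 2, 17, 8, 16, 7, 15, 14, 13]

rank | idx | suffix
   0 |   9 | aaaaccccc
   1 |  10 | aaaccccc
   2 |  11 | aaccccc
   3 |   1 | abbbbaccaaaaccccc
   4 |   6 | accaaaaccccc
   5 |  12 | accccc
   6 |   0 | babbbbaccaaaaccccc
   7 |   5 | baccaaaaccccc
   8 |   4 | bbaccaaaaccccc
   9 |   3 | bbbaccaaaaccccc
  10 |   2 | bbbbaccaaaaccccc
  11 |  17 | c
  12 |   8 | caaaaccccc
  13 |  16 | cc
  14 |   7 | ccaaaaccccc
  15 |  15 | ccc
  16 |  14 | cccc
  17 |  13 | ccccc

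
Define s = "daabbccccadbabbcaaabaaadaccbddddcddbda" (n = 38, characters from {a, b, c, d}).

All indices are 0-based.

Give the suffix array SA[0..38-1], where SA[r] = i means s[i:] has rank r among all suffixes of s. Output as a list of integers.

[37, 16, 20, 17, 1, 21, 18, 12, 2, 24, 22, 9, 19, 11, 13, 3, 14, 4, 35, 27, 15, 8, 26, 7, 25, 6, 5, 32, 36, 0, 23, 10, 34, 31, 33, 30, 29, 28]

sorted suffixes:
  #0 SA[0]=37  'a'
  #1 SA[1]=16  'aaabaaadaccbddddcddbda'
  #2 SA[2]=20  'aaadaccbddddcddbda'
  #3 SA[3]=17  'aabaaadaccbddddcddbda'
  #4 SA[4]=1  'aabbccccadbabbcaaabaaadaccbddddcddbda'
  #5 SA[5]=21  'aadaccbddddcddbda'
  #6 SA[6]=18  'abaaadaccbddddcddbda'
  #7 SA[7]=12  'abbcaaabaaadaccbddddcddbda'
  #8 SA[8]=2  'abbccccadbabbcaaabaaadaccbddddcddbda'
  #9 SA[9]=24  'accbddddcddbda'
  #10 SA[10]=22  'adaccbddddcddbda'
  #11 SA[11]=9  'adbabbcaaabaaadaccbddddcddbda'
  #12 SA[12]=19  'baaadaccbddddcddbda'
  #13 SA[13]=11  'babbcaaabaaadaccbddddcddbda'
  #14 SA[14]=13  'bbcaaabaaadaccbddddcddbda'
  #15 SA[15]=3  'bbccccadbabbcaaabaaadaccbddddcddbda'
  #16 SA[16]=14  'bcaaabaaadaccbddddcddbda'
  #17 SA[17]=4  'bccccadbabbcaaabaaadaccbddddcddbda'
  #18 SA[18]=35  'bda'
  #19 SA[19]=27  'bddddcddbda'
  #20 SA[20]=15  'caaabaaadaccbddddcddbda'
  #21 SA[21]=8  'cadbabbcaaabaaadaccbddddcddbda'
  #22 SA[22]=26  'cbddddcddbda'
  #23 SA[23]=7  'ccadbabbcaaabaaadaccbddddcddbda'
  #24 SA[24]=25  'ccbddddcddbda'
  #25 SA[25]=6  'cccadbabbcaaabaaadaccbddddcddbda'
  #26 SA[26]=5  'ccccadbabbcaaabaaadaccbddddcddbda'
  #27 SA[27]=32  'cddbda'
  #28 SA[28]=36  'da'
  #29 SA[29]=0  'daabbccccadbabbcaaabaaadaccbddddcddbda'
  #30 SA[30]=23  'daccbddddcddbda'
  #31 SA[31]=10  'dbabbcaaabaaadaccbddddcddbda'
  #32 SA[32]=34  'dbda'
  #33 SA[33]=31  'dcddbda'
  #34 SA[34]=33  'ddbda'
  #35 SA[35]=30  'ddcddbda'
  #36 SA[36]=29  'dddcddbda'
  #37 SA[37]=28  'ddddcddbda'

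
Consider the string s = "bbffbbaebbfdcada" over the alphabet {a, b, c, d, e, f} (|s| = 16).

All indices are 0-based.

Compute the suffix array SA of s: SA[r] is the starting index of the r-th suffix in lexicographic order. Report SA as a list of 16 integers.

[15, 13, 6, 5, 4, 8, 0, 9, 1, 12, 14, 11, 7, 3, 10, 2]

rank | idx | suffix
   0 |  15 | a
   1 |  13 | ada
   2 |   6 | aebbfdcada
   3 |   5 | baebbfdcada
   4 |   4 | bbaebbfdcada
   5 |   8 | bbfdcada
   6 |   0 | bbffbbaebbfdcada
   7 |   9 | bfdcada
   8 |   1 | bffbbaebbfdcada
   9 |  12 | cada
  10 |  14 | da
  11 |  11 | dcada
  12 |   7 | ebbfdcada
  13 |   3 | fbbaebbfdcada
  14 |  10 | fdcada
  15 |   2 | ffbbaebbfdcada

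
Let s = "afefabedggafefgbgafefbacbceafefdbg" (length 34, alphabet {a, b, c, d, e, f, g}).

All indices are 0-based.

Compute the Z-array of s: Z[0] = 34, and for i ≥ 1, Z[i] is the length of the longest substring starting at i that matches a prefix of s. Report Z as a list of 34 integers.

Z[0]=34
i=1: fresh scan; Z[1]=0
i=2: fresh scan; Z[2]=0
i=3: fresh scan; Z[3]=0
i=4: fresh scan; Z[4]=1 extend→box=[4,5)
i=5: fresh scan; Z[5]=0
i=6: fresh scan; Z[6]=0
i=7: fresh scan; Z[7]=0
i=8: fresh scan; Z[8]=0
i=9: fresh scan; Z[9]=0
i=10: fresh scan; Z[10]=4 extend→box=[10,14)
i=11: min(r-i=3, Z[1]=0)=0; Z[11]=0
i=12: min(r-i=2, Z[2]=0)=0; Z[12]=0
i=13: min(r-i=1, Z[3]=0)=0; Z[13]=0
i=14: fresh scan; Z[14]=0
i=15: fresh scan; Z[15]=0
i=16: fresh scan; Z[16]=0
i=17: fresh scan; Z[17]=4 extend→box=[17,21)
i=18: min(r-i=3, Z[1]=0)=0; Z[18]=0
i=19: min(r-i=2, Z[2]=0)=0; Z[19]=0
i=20: min(r-i=1, Z[3]=0)=0; Z[20]=0
i=21: fresh scan; Z[21]=0
i=22: fresh scan; Z[22]=1 extend→box=[22,23)
i=23: fresh scan; Z[23]=0
i=24: fresh scan; Z[24]=0
i=25: fresh scan; Z[25]=0
i=26: fresh scan; Z[26]=0
i=27: fresh scan; Z[27]=4 extend→box=[27,31)
i=28: min(r-i=3, Z[1]=0)=0; Z[28]=0
i=29: min(r-i=2, Z[2]=0)=0; Z[29]=0
i=30: min(r-i=1, Z[3]=0)=0; Z[30]=0
i=31: fresh scan; Z[31]=0
i=32: fresh scan; Z[32]=0
i=33: fresh scan; Z[33]=0

[34, 0, 0, 0, 1, 0, 0, 0, 0, 0, 4, 0, 0, 0, 0, 0, 0, 4, 0, 0, 0, 0, 1, 0, 0, 0, 0, 4, 0, 0, 0, 0, 0, 0]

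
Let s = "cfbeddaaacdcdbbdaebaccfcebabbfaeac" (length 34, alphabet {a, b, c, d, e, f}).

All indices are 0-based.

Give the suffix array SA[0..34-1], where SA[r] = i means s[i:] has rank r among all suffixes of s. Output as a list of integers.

[6, 7, 26, 32, 19, 8, 30, 16, 25, 18, 13, 27, 14, 2, 28, 33, 20, 11, 9, 23, 0, 21, 5, 15, 12, 10, 4, 31, 24, 17, 3, 29, 1, 22]

sorted suffixes:
  #0 SA[0]=6  'aaacdcdbbdaebaccfcebabbfaeac'
  #1 SA[1]=7  'aacdcdbbdaebaccfcebabbfaeac'
  #2 SA[2]=26  'abbfaeac'
  #3 SA[3]=32  'ac'
  #4 SA[4]=19  'accfcebabbfaeac'
  #5 SA[5]=8  'acdcdbbdaebaccfcebabbfaeac'
  #6 SA[6]=30  'aeac'
  #7 SA[7]=16  'aebaccfcebabbfaeac'
  #8 SA[8]=25  'babbfaeac'
  #9 SA[9]=18  'baccfcebabbfaeac'
  #10 SA[10]=13  'bbdaebaccfcebabbfaeac'
  #11 SA[11]=27  'bbfaeac'
  #12 SA[12]=14  'bdaebaccfcebabbfaeac'
  #13 SA[13]=2  'beddaaacdcdbbdaebaccfcebabbfaeac'
  #14 SA[14]=28  'bfaeac'
  #15 SA[15]=33  'c'
  #16 SA[16]=20  'ccfcebabbfaeac'
  #17 SA[17]=11  'cdbbdaebaccfcebabbfaeac'
  #18 SA[18]=9  'cdcdbbdaebaccfcebabbfaeac'
  #19 SA[19]=23  'cebabbfaeac'
  #20 SA[20]=0  'cfbeddaaacdcdbbdaebaccfcebabbfaeac'
  #21 SA[21]=21  'cfcebabbfaeac'
  #22 SA[22]=5  'daaacdcdbbdaebaccfcebabbfaeac'
  #23 SA[23]=15  'daebaccfcebabbfaeac'
  #24 SA[24]=12  'dbbdaebaccfcebabbfaeac'
  #25 SA[25]=10  'dcdbbdaebaccfcebabbfaeac'
  #26 SA[26]=4  'ddaaacdcdbbdaebaccfcebabbfaeac'
  #27 SA[27]=31  'eac'
  #28 SA[28]=24  'ebabbfaeac'
  #29 SA[29]=17  'ebaccfcebabbfaeac'
  #30 SA[30]=3  'eddaaacdcdbbdaebaccfcebabbfaeac'
  #31 SA[31]=29  'faeac'
  #32 SA[32]=1  'fbeddaaacdcdbbdaebaccfcebabbfaeac'
  #33 SA[33]=22  'fcebabbfaeac'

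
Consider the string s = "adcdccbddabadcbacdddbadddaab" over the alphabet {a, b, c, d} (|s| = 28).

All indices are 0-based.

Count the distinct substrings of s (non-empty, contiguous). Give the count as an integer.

sorted suffixes:
  #0 SA[0]=25  'aab'
  #1 SA[1]=26  'ab'
  #2 SA[2]=9  'abadcbacdddbadddaab'
  #3 SA[3]=15  'acdddbadddaab'
  #4 SA[4]=11  'adcbacdddbadddaab'
  #5 SA[5]=0  'adcdccbddabadcbacdddbadddaab'
  #6 SA[6]=21  'adddaab'
  #7 SA[7]=27  'b'
  #8 SA[8]=14  'bacdddbadddaab'
  #9 SA[9]=10  'badcbacdddbadddaab'
  #10 SA[10]=20  'badddaab'
  #11 SA[11]=6  'bddabadcbacdddbadddaab'
  #12 SA[12]=13  'cbacdddbadddaab'
  #13 SA[13]=5  'cbddabadcbacdddbadddaab'
  #14 SA[14]=4  'ccbddabadcbacdddbadddaab'
  #15 SA[15]=2  'cdccbddabadcbacdddbadddaab'
  #16 SA[16]=16  'cdddbadddaab'
  #17 SA[17]=24  'daab'
  #18 SA[18]=8  'dabadcbacdddbadddaab'
  #19 SA[19]=19  'dbadddaab'
  #20 SA[20]=12  'dcbacdddbadddaab'
  #21 SA[21]=3  'dccbddabadcbacdddbadddaab'
  #22 SA[22]=1  'dcdccbddabadcbacdddbadddaab'
  #23 SA[23]=23  'ddaab'
  #24 SA[24]=7  'ddabadcbacdddbadddaab'
  #25 SA[25]=18  'ddbadddaab'
  #26 SA[26]=22  'dddaab'
  #27 SA[27]=17  'dddbadddaab'

SA = [25, 26, 9, 15, 11, 0, 21, 27, 14, 10, 20, 6, 13, 5, 4, 2, 16, 24, 8, 19, 12, 3, 1, 23, 7, 18, 22, 17]
rank  pair      lcp
   1  s[25:],s[26:]  1  'a'
   2  s[26:],s[9:]  2  'ab'
   3  s[9:],s[15:]  1  'a'
   4  s[15:],s[11:]  1  'a'
   5  s[11:],s[0:]  3  'adc'
   6  s[0:],s[21:]  2  'ad'
   7  s[21:],s[27:]  0  ''
   8  s[27:],s[14:]  1  'b'
   9  s[14:],s[10:]  2  'ba'
  10  s[10:],s[20:]  3  'bad'
  11  s[20:],s[6:]  1  'b'
  12  s[6:],s[13:]  0  ''
  13  s[13:],s[5:]  2  'cb'
  14  s[5:],s[4:]  1  'c'
  15  s[4:],s[2:]  1  'c'
  16  s[2:],s[16:]  2  'cd'
  17  s[16:],s[24:]  0  ''
  18  s[24:],s[8:]  2  'da'
  19  s[8:],s[19:]  1  'd'
  20  s[19:],s[12:]  1  'd'
  21  s[12:],s[3:]  2  'dc'
  22  s[3:],s[1:]  2  'dc'
  23  s[1:],s[23:]  1  'd'
  24  s[23:],s[7:]  3  'dda'
  25  s[7:],s[18:]  2  'dd'
  26  s[18:],s[22:]  2  'dd'
  27  s[22:],s[17:]  3  'ddd'

n(n+1)/2 = 28·29/2 = 406
Σ LCP = 0 + 1 + 2 + 1 + 1 + 3 + 2 + 0 + 1 + 2 + 3 + 1 + 0 + 2 + 1 + 1 + 2 + 0 + 2 + 1 + 1 + 2 + 2 + 1 + 3 + 2 + 2 + 3 = 42
distinct = 406 − 42 = 364

364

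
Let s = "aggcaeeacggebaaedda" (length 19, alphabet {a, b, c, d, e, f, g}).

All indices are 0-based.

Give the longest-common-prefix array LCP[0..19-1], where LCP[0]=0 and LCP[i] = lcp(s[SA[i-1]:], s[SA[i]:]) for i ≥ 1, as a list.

[0, 1, 1, 1, 2, 1, 0, 0, 1, 0, 1, 0, 1, 1, 1, 0, 1, 1, 2]

rank→(start, suffix):
  0 → (18, 'a')
  1 → (13, 'aaedda')
  2 → (7, 'acggebaaedda')
  3 → (14, 'aedda')
  4 → (4, 'aeeacggebaaedda')
  5 → (0, 'aggcaeeacggebaaedda')
  6 → (12, 'baaedda')
  7 → (3, 'caeeacggebaaedda')
  8 → (8, 'cggebaaedda')
  9 → (17, 'da')
  10 → (16, 'dda')
  11 → (6, 'eacggebaaedda')
  12 → (11, 'ebaaedda')
  13 → (15, 'edda')
  14 → (5, 'eeacggebaaedda')
  15 → (2, 'gcaeeacggebaaedda')
  16 → (10, 'gebaaedda')
  17 → (1, 'ggcaeeacggebaaedda')
  18 → (9, 'ggebaaedda')

SA = [18, 13, 7, 14, 4, 0, 12, 3, 8, 17, 16, 6, 11, 15, 5, 2, 10, 1, 9]
rank  pair      lcp
   1  s[18:],s[13:]  1  'a'
   2  s[13:],s[7:]  1  'a'
   3  s[7:],s[14:]  1  'a'
   4  s[14:],s[4:]  2  'ae'
   5  s[4:],s[0:]  1  'a'
   6  s[0:],s[12:]  0  ''
   7  s[12:],s[3:]  0  ''
   8  s[3:],s[8:]  1  'c'
   9  s[8:],s[17:]  0  ''
  10  s[17:],s[16:]  1  'd'
  11  s[16:],s[6:]  0  ''
  12  s[6:],s[11:]  1  'e'
  13  s[11:],s[15:]  1  'e'
  14  s[15:],s[5:]  1  'e'
  15  s[5:],s[2:]  0  ''
  16  s[2:],s[10:]  1  'g'
  17  s[10:],s[1:]  1  'g'
  18  s[1:],s[9:]  2  'gg'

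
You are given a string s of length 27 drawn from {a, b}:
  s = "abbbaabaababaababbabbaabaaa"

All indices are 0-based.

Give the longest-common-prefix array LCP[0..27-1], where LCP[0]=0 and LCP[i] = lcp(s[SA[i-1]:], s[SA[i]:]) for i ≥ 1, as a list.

[0, 1, 2, 2, 5, 4, 5, 1, 4, 7, 3, 4, 2, 4, 3, 0, 3, 6, 5, 6, 2, 3, 5, 1, 7, 3, 2]

sorted suffixes:
  #0 SA[0]=26  'a'
  #1 SA[1]=25  'aa'
  #2 SA[2]=24  'aaa'
  #3 SA[3]=21  'aabaaa'
  #4 SA[4]=4  'aabaababaababbabbaabaaa'
  #5 SA[5]=7  'aababaababbabbaabaaa'
  #6 SA[6]=12  'aababbabbaabaaa'
  #7 SA[7]=22  'abaaa'
  #8 SA[8]=5  'abaababaababbabbaabaaa'
  #9 SA[9]=10  'abaababbabbaabaaa'
  #10 SA[10]=8  'ababaababbabbaabaaa'
  #11 SA[11]=13  'ababbabbaabaaa'
  #12 SA[12]=18  'abbaabaaa'
  #13 SA[13]=15  'abbabbaabaaa'
  #14 SA[14]=0  'abbbaabaababaababbabbaabaaa'
  #15 SA[15]=23  'baaa'
  #16 SA[16]=20  'baabaaa'
  #17 SA[17]=3  'baabaababaababbabbaabaaa'
  #18 SA[18]=6  'baababaababbabbaabaaa'
  #19 SA[19]=11  'baababbabbaabaaa'
  #20 SA[20]=9  'babaababbabbaabaaa'
  #21 SA[21]=17  'babbaabaaa'
  #22 SA[22]=14  'babbabbaabaaa'
  #23 SA[23]=19  'bbaabaaa'
  #24 SA[24]=2  'bbaabaababaababbabbaabaaa'
  #25 SA[25]=16  'bbabbaabaaa'
  #26 SA[26]=1  'bbbaabaababaababbabbaabaaa'

SA = [26, 25, 24, 21, 4, 7, 12, 22, 5, 10, 8, 13, 18, 15, 0, 23, 20, 3, 6, 11, 9, 17, 14, 19, 2, 16, 1]
rank  pair      lcp
   1  s[26:],s[25:]  1  'a'
   2  s[25:],s[24:]  2  'aa'
   3  s[24:],s[21:]  2  'aa'
   4  s[21:],s[4:]  5  'aabaa'
   5  s[4:],s[7:]  4  'aaba'
   6  s[7:],s[12:]  5  'aabab'
   7  s[12:],s[22:]  1  'a'
   8  s[22:],s[5:]  4  'abaa'
   9  s[5:],s[10:]  7  'abaabab'
  10  s[10:],s[8:]  3  'aba'
  11  s[8:],s[13:]  4  'abab'
  12  s[13:],s[18:]  2  'ab'
  13  s[18:],s[15:]  4  'abba'
  14  s[15:],s[0:]  3  'abb'
  15  s[0:],s[23:]  0  ''
  16  s[23:],s[20:]  3  'baa'
  17  s[20:],s[3:]  6  'baabaa'
  18  s[3:],s[6:]  5  'baaba'
  19  s[6:],s[11:]  6  'baabab'
  20  s[11:],s[9:]  2  'ba'
  21  s[9:],s[17:]  3  'bab'
  22  s[17:],s[14:]  5  'babba'
  23  s[14:],s[19:]  1  'b'
  24  s[19:],s[2:]  7  'bbaabaa'
  25  s[2:],s[16:]  3  'bba'
  26  s[16:],s[1:]  2  'bb'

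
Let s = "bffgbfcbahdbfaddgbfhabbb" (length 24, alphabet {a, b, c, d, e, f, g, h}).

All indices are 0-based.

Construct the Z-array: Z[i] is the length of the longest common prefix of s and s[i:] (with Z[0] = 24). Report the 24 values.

[24, 0, 0, 0, 2, 0, 0, 1, 0, 0, 0, 2, 0, 0, 0, 0, 0, 2, 0, 0, 0, 1, 1, 1]

Z[0]=24
i=1: fresh scan; Z[1]=0
i=2: fresh scan; Z[2]=0
i=3: fresh scan; Z[3]=0
i=4: fresh scan; Z[4]=2 scan→box=[4,6)
i=5: min(r-i=1, Z[1]=0)=0; Z[5]=0
i=6: fresh scan; Z[6]=0
i=7: fresh scan; Z[7]=1 scan→box=[7,8)
i=8: fresh scan; Z[8]=0
i=9: fresh scan; Z[9]=0
i=10: fresh scan; Z[10]=0
i=11: fresh scan; Z[11]=2 scan→box=[11,13)
i=12: min(r-i=1, Z[1]=0)=0; Z[12]=0
i=13: fresh scan; Z[13]=0
i=14: fresh scan; Z[14]=0
i=15: fresh scan; Z[15]=0
i=16: fresh scan; Z[16]=0
i=17: fresh scan; Z[17]=2 scan→box=[17,19)
i=18: min(r-i=1, Z[1]=0)=0; Z[18]=0
i=19: fresh scan; Z[19]=0
i=20: fresh scan; Z[20]=0
i=21: fresh scan; Z[21]=1 scan→box=[21,22)
i=22: fresh scan; Z[22]=1 scan→box=[22,23)
i=23: fresh scan; Z[23]=1 scan→box=[23,24)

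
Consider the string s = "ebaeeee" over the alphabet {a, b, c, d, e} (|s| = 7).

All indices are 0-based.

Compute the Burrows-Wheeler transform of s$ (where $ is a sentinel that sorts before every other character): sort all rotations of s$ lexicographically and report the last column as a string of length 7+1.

ebee$eea

rank  rotation  last
    0  $ebaeeee  e
    1  aeeee$eb  b
    2  baeeee$e  e
    3  e$ebaeee  e
    4  ebaeeee$  $
    5  ee$ebaee  e
    6  eee$ebae  e
    7  eeee$eba  a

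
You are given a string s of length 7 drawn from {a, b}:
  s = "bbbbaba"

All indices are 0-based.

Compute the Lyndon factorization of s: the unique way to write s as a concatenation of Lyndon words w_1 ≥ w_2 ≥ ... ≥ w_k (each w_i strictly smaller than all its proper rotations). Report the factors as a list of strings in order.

emit factor 1: 'b' (i=0, period=1)
emit factor 2: 'b' (i=1, period=1)
emit factor 3: 'b' (i=2, period=1)
emit factor 4: 'b' (i=3, period=1)
emit factor 5: 'ab' (i=4, period=2)
emit factor 6: 'a' (i=6, period=1)

["b", "b", "b", "b", "ab", "a"]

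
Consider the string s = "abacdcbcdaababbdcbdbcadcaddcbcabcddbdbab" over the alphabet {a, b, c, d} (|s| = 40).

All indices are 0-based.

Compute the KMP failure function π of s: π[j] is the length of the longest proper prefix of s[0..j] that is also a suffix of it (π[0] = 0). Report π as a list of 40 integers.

π[0] = 0
j=1 s[j]='b': π[1]=0 (border '')
j=2 s[j]='a': π[2]=1 (border 'a')
j=3 s[j]='c': k: 1→0; π[3]=0 (border '')
j=4 s[j]='d': π[4]=0 (border '')
j=5 s[j]='c': π[5]=0 (border '')
j=6 s[j]='b': π[6]=0 (border '')
j=7 s[j]='c': π[7]=0 (border '')
j=8 s[j]='d': π[8]=0 (border '')
j=9 s[j]='a': π[9]=1 (border 'a')
j=10 s[j]='a': k: 1→0; π[10]=1 (border 'a')
j=11 s[j]='b': π[11]=2 (border 'ab')
j=12 s[j]='a': π[12]=3 (border 'aba')
j=13 s[j]='b': k: 3→1; π[13]=2 (border 'ab')
j=14 s[j]='b': k: 2→0; π[14]=0 (border '')
j=15 s[j]='d': π[15]=0 (border '')
j=16 s[j]='c': π[16]=0 (border '')
j=17 s[j]='b': π[17]=0 (border '')
j=18 s[j]='d': π[18]=0 (border '')
j=19 s[j]='b': π[19]=0 (border '')
j=20 s[j]='c': π[20]=0 (border '')
j=21 s[j]='a': π[21]=1 (border 'a')
j=22 s[j]='d': k: 1→0; π[22]=0 (border '')
j=23 s[j]='c': π[23]=0 (border '')
j=24 s[j]='a': π[24]=1 (border 'a')
j=25 s[j]='d': k: 1→0; π[25]=0 (border '')
j=26 s[j]='d': π[26]=0 (border '')
j=27 s[j]='c': π[27]=0 (border '')
j=28 s[j]='b': π[28]=0 (border '')
j=29 s[j]='c': π[29]=0 (border '')
j=30 s[j]='a': π[30]=1 (border 'a')
j=31 s[j]='b': π[31]=2 (border 'ab')
j=32 s[j]='c': k: 2→0; π[32]=0 (border '')
j=33 s[j]='d': π[33]=0 (border '')
j=34 s[j]='d': π[34]=0 (border '')
j=35 s[j]='b': π[35]=0 (border '')
j=36 s[j]='d': π[36]=0 (border '')
j=37 s[j]='b': π[37]=0 (border '')
j=38 s[j]='a': π[38]=1 (border 'a')
j=39 s[j]='b': π[39]=2 (border 'ab')

[0, 0, 1, 0, 0, 0, 0, 0, 0, 1, 1, 2, 3, 2, 0, 0, 0, 0, 0, 0, 0, 1, 0, 0, 1, 0, 0, 0, 0, 0, 1, 2, 0, 0, 0, 0, 0, 0, 1, 2]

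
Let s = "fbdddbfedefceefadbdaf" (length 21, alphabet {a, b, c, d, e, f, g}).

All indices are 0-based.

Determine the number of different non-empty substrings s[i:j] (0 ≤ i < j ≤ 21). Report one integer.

212

rank→(start, suffix):
  0 → (15, 'adbdaf')
  1 → (19, 'af')
  2 → (17, 'bdaf')
  3 → (1, 'bdddbfedefceefadbdaf')
  4 → (5, 'bfedefceefadbdaf')
  5 → (11, 'ceefadbdaf')
  6 → (18, 'daf')
  7 → (16, 'dbdaf')
  8 → (4, 'dbfedefceefadbdaf')
  9 → (3, 'ddbfedefceefadbdaf')
  10 → (2, 'dddbfedefceefadbdaf')
  11 → (8, 'defceefadbdaf')
  12 → (7, 'edefceefadbdaf')
  13 → (12, 'eefadbdaf')
  14 → (13, 'efadbdaf')
  15 → (9, 'efceefadbdaf')
  16 → (20, 'f')
  17 → (14, 'fadbdaf')
  18 → (0, 'fbdddbfedefceefadbdaf')
  19 → (10, 'fceefadbdaf')
  20 → (6, 'fedefceefadbdaf')

SA = [15, 19, 17, 1, 5, 11, 18, 16, 4, 3, 2, 8, 7, 12, 13, 9, 20, 14, 0, 10, 6]
i: (SA[i-1],SA[i]) lcp shared
  1: (15,19) 1 'a'
  2: (19,17) 0 ''
  3: (17,1) 2 'bd'
  4: (1,5) 1 'b'
  5: (5,11) 0 ''
  6: (11,18) 0 ''
  7: (18,16) 1 'd'
  8: (16,4) 2 'db'
  9: (4,3) 1 'd'
  10: (3,2) 2 'dd'
  11: (2,8) 1 'd'
  12: (8,7) 0 ''
  13: (7,12) 1 'e'
  14: (12,13) 1 'e'
  15: (13,9) 2 'ef'
  16: (9,20) 0 ''
  17: (20,14) 1 'f'
  18: (14,0) 1 'f'
  19: (0,10) 1 'f'
  20: (10,6) 1 'f'

n(n+1)/2 = 21·22/2 = 231
Σ LCP = 0 + 1 + 0 + 2 + 1 + 0 + 0 + 1 + 2 + 1 + 2 + 1 + 0 + 1 + 1 + 2 + 0 + 1 + 1 + 1 + 1 = 19
distinct = 231 − 19 = 212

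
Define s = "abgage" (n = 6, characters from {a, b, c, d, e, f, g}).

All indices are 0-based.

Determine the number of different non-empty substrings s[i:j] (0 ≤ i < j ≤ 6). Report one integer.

sorted suffixes:
  #0 SA[0]=0  'abgage'
  #1 SA[1]=3  'age'
  #2 SA[2]=1  'bgage'
  #3 SA[3]=5  'e'
  #4 SA[4]=2  'gage'
  #5 SA[5]=4  'ge'

SA = [0, 3, 1, 5, 2, 4]
i: (SA[i-1],SA[i]) lcp shared
  1: (0,3) 1 'a'
  2: (3,1) 0 ''
  3: (1,5) 0 ''
  4: (5,2) 0 ''
  5: (2,4) 1 'g'

n(n+1)/2 = 6·7/2 = 21
Σ LCP = 0 + 1 + 0 + 0 + 0 + 1 = 2
distinct = 21 − 2 = 19

19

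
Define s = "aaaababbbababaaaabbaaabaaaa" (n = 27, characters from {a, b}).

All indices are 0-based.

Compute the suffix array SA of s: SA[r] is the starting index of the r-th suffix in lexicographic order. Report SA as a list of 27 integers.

[26, 25, 24, 23, 0, 13, 19, 1, 14, 20, 2, 15, 21, 11, 9, 3, 16, 5, 22, 12, 18, 10, 8, 4, 17, 7, 6]

rank→(start, suffix):
  0 → (26, 'a')
  1 → (25, 'aa')
  2 → (24, 'aaa')
  3 → (23, 'aaaa')
  4 → (0, 'aaaababbbababaaaabbaaabaaaa')
  5 → (13, 'aaaabbaaabaaaa')
  6 → (19, 'aaabaaaa')
  7 → (1, 'aaababbbababaaaabbaaabaaaa')
  8 → (14, 'aaabbaaabaaaa')
  9 → (20, 'aabaaaa')
  10 → (2, 'aababbbababaaaabbaaabaaaa')
  11 → (15, 'aabbaaabaaaa')
  12 → (21, 'abaaaa')
  13 → (11, 'abaaaabbaaabaaaa')
  14 → (9, 'ababaaaabbaaabaaaa')
  15 → (3, 'ababbbababaaaabbaaabaaaa')
  16 → (16, 'abbaaabaaaa')
  17 → (5, 'abbbababaaaabbaaabaaaa')
  18 → (22, 'baaaa')
  19 → (12, 'baaaabbaaabaaaa')
  20 → (18, 'baaabaaaa')
  21 → (10, 'babaaaabbaaabaaaa')
  22 → (8, 'bababaaaabbaaabaaaa')
  23 → (4, 'babbbababaaaabbaaabaaaa')
  24 → (17, 'bbaaabaaaa')
  25 → (7, 'bbababaaaabbaaabaaaa')
  26 → (6, 'bbbababaaaabbaaabaaaa')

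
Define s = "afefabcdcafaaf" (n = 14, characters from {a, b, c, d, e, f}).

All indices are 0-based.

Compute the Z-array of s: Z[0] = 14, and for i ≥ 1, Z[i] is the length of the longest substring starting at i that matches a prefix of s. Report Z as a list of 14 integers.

Z[0]=14
i=1: i≥r, start 0; Z[1]=0
i=2: i≥r, start 0; Z[2]=0
i=3: i≥r, start 0; Z[3]=0
i=4: i≥r, start 0; Z[4]=1 grow→box=[4,5)
i=5: i≥r, start 0; Z[5]=0
i=6: i≥r, start 0; Z[6]=0
i=7: i≥r, start 0; Z[7]=0
i=8: i≥r, start 0; Z[8]=0
i=9: i≥r, start 0; Z[9]=2 grow→box=[9,11)
i=10: min(r-i=1, Z[1]=0)=0; Z[10]=0
i=11: i≥r, start 0; Z[11]=1 grow→box=[11,12)
i=12: i≥r, start 0; Z[12]=2 grow→box=[12,14)
i=13: min(r-i=1, Z[1]=0)=0; Z[13]=0

[14, 0, 0, 0, 1, 0, 0, 0, 0, 2, 0, 1, 2, 0]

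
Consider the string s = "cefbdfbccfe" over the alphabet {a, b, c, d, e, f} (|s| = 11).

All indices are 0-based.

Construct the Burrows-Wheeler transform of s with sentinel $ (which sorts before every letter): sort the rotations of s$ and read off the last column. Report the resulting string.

effb$cbfcdec

rank  rotation      last
    0  $cefbdfbccfe  e
    1  bccfe$cefbdf  f
    2  bdfbccfe$cef  f
    3  ccfe$cefbdfb  b
    4  cefbdfbccfe$  $
    5  cfe$cefbdfbc  c
    6  dfbccfe$cefb  b
    7  e$cefbdfbccf  f
    8  efbdfbccfe$c  c
    9  fbccfe$cefbd  d
   10  fbdfbccfe$ce  e
   11  fe$cefbdfbcc  c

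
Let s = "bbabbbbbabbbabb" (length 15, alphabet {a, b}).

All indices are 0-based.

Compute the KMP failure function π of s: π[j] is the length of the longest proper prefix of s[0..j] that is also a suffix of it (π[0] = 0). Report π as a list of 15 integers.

[0, 1, 0, 1, 2, 2, 2, 2, 3, 4, 5, 6, 3, 4, 5]

π[0] = 0
j=1 s[j]='b': π[1]=1 (border 'b')
j=2 s[j]='a': k: 1→0; π[2]=0 (border '')
j=3 s[j]='b': π[3]=1 (border 'b')
j=4 s[j]='b': π[4]=2 (border 'bb')
j=5 s[j]='b': k: 2→1; π[5]=2 (border 'bb')
j=6 s[j]='b': k: 2→1; π[6]=2 (border 'bb')
j=7 s[j]='b': k: 2→1; π[7]=2 (border 'bb')
j=8 s[j]='a': π[8]=3 (border 'bba')
j=9 s[j]='b': π[9]=4 (border 'bbab')
j=10 s[j]='b': π[10]=5 (border 'bbabb')
j=11 s[j]='b': π[11]=6 (border 'bbabbb')
j=12 s[j]='a': k: 6→2; π[12]=3 (border 'bba')
j=13 s[j]='b': π[13]=4 (border 'bbab')
j=14 s[j]='b': π[14]=5 (border 'bbabb')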